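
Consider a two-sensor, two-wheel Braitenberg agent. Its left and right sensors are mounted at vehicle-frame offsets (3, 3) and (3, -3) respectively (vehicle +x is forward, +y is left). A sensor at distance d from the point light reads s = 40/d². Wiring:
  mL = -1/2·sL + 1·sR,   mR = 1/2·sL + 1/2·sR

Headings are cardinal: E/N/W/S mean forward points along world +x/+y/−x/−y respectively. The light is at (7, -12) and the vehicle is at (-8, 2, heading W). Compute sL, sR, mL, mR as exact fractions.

8/89 40/613 1108/54557 4232/54557

left sensor world pos  = (-11, -1); dL² = 445
right sensor world pos = (-11, 5); dR² = 613
sL = 40/445 = 8/89
sR = 40/613 = 40/613
mL = -1/2·sL + 1·sR = 1108/54557
mR = 1/2·sL + 1/2·sR = 4232/54557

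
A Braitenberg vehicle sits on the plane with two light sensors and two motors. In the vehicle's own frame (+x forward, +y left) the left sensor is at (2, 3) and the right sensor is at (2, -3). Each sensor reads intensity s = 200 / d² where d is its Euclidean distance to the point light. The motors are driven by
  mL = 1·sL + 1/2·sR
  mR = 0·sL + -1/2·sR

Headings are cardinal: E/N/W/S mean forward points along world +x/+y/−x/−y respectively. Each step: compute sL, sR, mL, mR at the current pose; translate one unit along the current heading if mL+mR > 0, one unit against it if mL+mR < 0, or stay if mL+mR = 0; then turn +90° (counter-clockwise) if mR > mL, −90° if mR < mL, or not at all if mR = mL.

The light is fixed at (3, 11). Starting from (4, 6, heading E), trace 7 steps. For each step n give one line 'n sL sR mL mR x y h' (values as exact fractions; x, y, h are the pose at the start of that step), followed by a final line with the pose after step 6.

n=0: pose=(4,6,E); sL=200/13, sR=200/73; mL=15900/949, mR=-100/73; mL+mR=200/13 → advance +1; mR−mL=-17200/949 → turn -1·90°
n=1: pose=(5,6,S); sL=100/37, sR=4; mL=174/37, mR=-2; mL+mR=100/37 → advance +1; mR−mL=-248/37 → turn -1·90°
n=2: pose=(5,5,W); sL=200/81, sR=200/9; mL=1100/81, mR=-100/9; mL+mR=200/81 → advance +1; mR−mL=-2000/81 → turn -1·90°
n=3: pose=(4,5,N); sL=10, sR=25/4; mL=105/8, mR=-25/8; mL+mR=10 → advance +1; mR−mL=-65/4 → turn -1·90°
n=4: pose=(4,6,E); sL=200/13, sR=200/73; mL=15900/949, mR=-100/73; mL+mR=200/13 → advance +1; mR−mL=-17200/949 → turn -1·90°
n=5: pose=(5,6,S); sL=100/37, sR=4; mL=174/37, mR=-2; mL+mR=100/37 → advance +1; mR−mL=-248/37 → turn -1·90°
n=6: pose=(5,5,W); sL=200/81, sR=200/9; mL=1100/81, mR=-100/9; mL+mR=200/81 → advance +1; mR−mL=-2000/81 → turn -1·90°

0 200/13 200/73 15900/949 -100/73 4 6 E
1 100/37 4 174/37 -2 5 6 S
2 200/81 200/9 1100/81 -100/9 5 5 W
3 10 25/4 105/8 -25/8 4 5 N
4 200/13 200/73 15900/949 -100/73 4 6 E
5 100/37 4 174/37 -2 5 6 S
6 200/81 200/9 1100/81 -100/9 5 5 W
final 4 5 N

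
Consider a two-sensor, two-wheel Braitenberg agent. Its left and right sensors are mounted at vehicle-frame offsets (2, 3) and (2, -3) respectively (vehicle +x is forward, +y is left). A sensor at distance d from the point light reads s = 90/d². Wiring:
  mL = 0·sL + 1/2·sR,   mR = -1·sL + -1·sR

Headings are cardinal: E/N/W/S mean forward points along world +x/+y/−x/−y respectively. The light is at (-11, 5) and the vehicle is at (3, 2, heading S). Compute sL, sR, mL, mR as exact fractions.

45/157 45/73 45/146 -10350/11461

left sensor world pos  = (6, 0); dL² = 314
right sensor world pos = (0, 0); dR² = 146
sL = 90/314 = 45/157
sR = 90/146 = 45/73
mL = 0·sL + 1/2·sR = 45/146
mR = -1·sL + -1·sR = -10350/11461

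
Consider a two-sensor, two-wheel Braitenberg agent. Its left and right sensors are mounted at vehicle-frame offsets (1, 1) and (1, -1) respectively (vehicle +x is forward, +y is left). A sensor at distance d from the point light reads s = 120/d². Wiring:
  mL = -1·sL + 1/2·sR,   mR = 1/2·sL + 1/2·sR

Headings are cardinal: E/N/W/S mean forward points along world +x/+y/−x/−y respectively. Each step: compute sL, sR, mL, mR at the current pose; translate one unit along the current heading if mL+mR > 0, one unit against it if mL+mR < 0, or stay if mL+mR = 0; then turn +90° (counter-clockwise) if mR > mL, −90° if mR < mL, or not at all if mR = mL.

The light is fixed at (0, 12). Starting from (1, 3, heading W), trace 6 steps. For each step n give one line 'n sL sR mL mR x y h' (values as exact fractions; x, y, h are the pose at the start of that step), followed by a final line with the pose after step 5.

n=0: pose=(1,3,W); sL=6/5, sR=15/8; mL=-21/80, mR=123/80; mL+mR=51/40 → advance +1; mR−mL=9/5 → turn +1·90°
n=1: pose=(0,3,S); sL=120/101, sR=120/101; mL=-60/101, mR=120/101; mL+mR=60/101 → advance +1; mR−mL=180/101 → turn +1·90°
n=2: pose=(0,2,E); sL=60/41, sR=60/61; mL=-2430/2501, mR=3060/2501; mL+mR=630/2501 → advance +1; mR−mL=90/41 → turn +1·90°
n=3: pose=(1,2,N); sL=40/27, sR=24/17; mL=-356/459, mR=664/459; mL+mR=308/459 → advance +1; mR−mL=20/9 → turn +1·90°
n=4: pose=(1,3,W); sL=6/5, sR=15/8; mL=-21/80, mR=123/80; mL+mR=51/40 → advance +1; mR−mL=9/5 → turn +1·90°
n=5: pose=(0,3,S); sL=120/101, sR=120/101; mL=-60/101, mR=120/101; mL+mR=60/101 → advance +1; mR−mL=180/101 → turn +1·90°

0 6/5 15/8 -21/80 123/80 1 3 W
1 120/101 120/101 -60/101 120/101 0 3 S
2 60/41 60/61 -2430/2501 3060/2501 0 2 E
3 40/27 24/17 -356/459 664/459 1 2 N
4 6/5 15/8 -21/80 123/80 1 3 W
5 120/101 120/101 -60/101 120/101 0 3 S
final 0 2 E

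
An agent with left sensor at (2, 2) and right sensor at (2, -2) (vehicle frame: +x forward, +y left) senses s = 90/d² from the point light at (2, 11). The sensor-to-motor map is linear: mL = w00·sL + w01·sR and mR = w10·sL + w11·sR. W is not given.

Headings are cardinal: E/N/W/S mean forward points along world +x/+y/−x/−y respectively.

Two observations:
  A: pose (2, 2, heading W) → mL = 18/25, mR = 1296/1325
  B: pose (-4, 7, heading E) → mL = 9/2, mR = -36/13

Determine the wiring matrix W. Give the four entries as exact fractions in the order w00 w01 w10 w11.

obs A: pose=(2,2,W) → sL=18/25, sR=90/53, mL=18/25, mR=1296/1325
obs B: pose=(-4,7,E) → sL=9/2, sR=45/26, mL=9/2, mR=-36/13
sensor matrix S = [[18/25, 90/53], [9/2, 45/26]]; det S = -22032/3445
solve [mL_A; mL_B] = S·[w00; w01] and [mR_A; mR_B] = S·[w10; w11]:
  w00 = 1, w01 = 0, w10 = -1, w11 = 1

1 0 -1 1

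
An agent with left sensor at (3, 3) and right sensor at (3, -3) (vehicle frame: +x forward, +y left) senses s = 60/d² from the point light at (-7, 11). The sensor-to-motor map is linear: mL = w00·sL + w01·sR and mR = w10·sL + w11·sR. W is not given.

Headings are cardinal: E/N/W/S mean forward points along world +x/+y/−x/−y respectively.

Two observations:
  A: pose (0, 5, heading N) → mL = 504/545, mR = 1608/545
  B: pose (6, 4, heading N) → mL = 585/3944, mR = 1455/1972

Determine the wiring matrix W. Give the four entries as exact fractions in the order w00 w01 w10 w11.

obs A: pose=(0,5,N) → sL=12/5, sR=60/109, mL=504/545, mR=1608/545
obs B: pose=(6,4,N) → sL=15/29, sR=15/68, mL=585/3944, mR=1455/1972
sensor matrix S = [[12/5, 60/109], [15/29, 15/68]]; det S = 13149/53737
solve [mL_A; mL_B] = S·[w00; w01] and [mR_A; mR_B] = S·[w10; w11]:
  w00 = 1/2, w01 = -1/2, w10 = 1, w11 = 1

1/2 -1/2 1 1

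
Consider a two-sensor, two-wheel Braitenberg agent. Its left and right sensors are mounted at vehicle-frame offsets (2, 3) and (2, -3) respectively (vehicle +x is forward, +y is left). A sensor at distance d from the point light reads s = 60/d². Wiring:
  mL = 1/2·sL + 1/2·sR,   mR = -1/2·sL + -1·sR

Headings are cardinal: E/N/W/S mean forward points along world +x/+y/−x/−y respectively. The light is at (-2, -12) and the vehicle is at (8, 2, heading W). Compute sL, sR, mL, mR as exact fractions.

left sensor world pos  = (6, -1); dL² = 185
right sensor world pos = (6, 5); dR² = 353
sL = 60/185 = 12/37
sR = 60/353 = 60/353
mL = 1/2·sL + 1/2·sR = 3228/13061
mR = -1/2·sL + -1·sR = -4338/13061

12/37 60/353 3228/13061 -4338/13061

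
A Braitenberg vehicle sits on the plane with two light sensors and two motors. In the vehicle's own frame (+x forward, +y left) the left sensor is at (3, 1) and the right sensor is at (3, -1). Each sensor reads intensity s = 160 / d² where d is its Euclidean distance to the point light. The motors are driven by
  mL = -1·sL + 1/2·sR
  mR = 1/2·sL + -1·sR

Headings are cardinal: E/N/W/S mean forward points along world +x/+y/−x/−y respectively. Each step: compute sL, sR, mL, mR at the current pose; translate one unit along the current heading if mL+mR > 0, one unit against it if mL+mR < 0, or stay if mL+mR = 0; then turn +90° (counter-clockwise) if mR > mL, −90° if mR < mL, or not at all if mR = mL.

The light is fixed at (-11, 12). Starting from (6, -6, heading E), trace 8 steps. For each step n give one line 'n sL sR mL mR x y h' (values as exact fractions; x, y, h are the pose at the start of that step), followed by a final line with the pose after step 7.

n=0: pose=(6,-6,E); sL=160/689, sR=160/761; mL=-66640/524329, mR=-49360/524329; mL+mR=-116000/524329 → advance -1; mR−mL=17280/524329 → turn +1·90°
n=1: pose=(5,-6,N); sL=16/45, sR=80/257; mL=-2312/11565, mR=-1544/11565; mL+mR=-3856/11565 → advance -1; mR−mL=256/3855 → turn +1·90°
n=2: pose=(5,-7,W); sL=160/569, sR=160/493; mL=-33360/280517, mR=-51600/280517; mL+mR=-84960/280517 → advance -1; mR−mL=-18240/280517 → turn -1·90°
n=3: pose=(6,-7,N); sL=5/16, sR=8/29; mL=-81/464, mR=-111/928; mL+mR=-273/928 → advance -1; mR−mL=51/928 → turn +1·90°
n=4: pose=(6,-8,W); sL=160/637, sR=160/557; mL=-38160/354809, mR=-57360/354809; mL+mR=-95520/354809 → advance -1; mR−mL=-19200/354809 → turn -1·90°
n=5: pose=(7,-8,N); sL=80/289, sR=16/65; mL=-2888/18785, mR=-2024/18785; mL+mR=-4912/18785 → advance -1; mR−mL=864/18785 → turn +1·90°
n=6: pose=(7,-9,W); sL=160/709, sR=32/125; mL=-8656/88625, mR=-12688/88625; mL+mR=-21344/88625 → advance -1; mR−mL=-4032/88625 → turn -1·90°
n=7: pose=(8,-9,N); sL=20/81, sR=40/181; mL=-2000/14661, mR=-1430/14661; mL+mR=-3430/14661 → advance -1; mR−mL=190/4887 → turn +1·90°

0 160/689 160/761 -66640/524329 -49360/524329 6 -6 E
1 16/45 80/257 -2312/11565 -1544/11565 5 -6 N
2 160/569 160/493 -33360/280517 -51600/280517 5 -7 W
3 5/16 8/29 -81/464 -111/928 6 -7 N
4 160/637 160/557 -38160/354809 -57360/354809 6 -8 W
5 80/289 16/65 -2888/18785 -2024/18785 7 -8 N
6 160/709 32/125 -8656/88625 -12688/88625 7 -9 W
7 20/81 40/181 -2000/14661 -1430/14661 8 -9 N
final 8 -10 W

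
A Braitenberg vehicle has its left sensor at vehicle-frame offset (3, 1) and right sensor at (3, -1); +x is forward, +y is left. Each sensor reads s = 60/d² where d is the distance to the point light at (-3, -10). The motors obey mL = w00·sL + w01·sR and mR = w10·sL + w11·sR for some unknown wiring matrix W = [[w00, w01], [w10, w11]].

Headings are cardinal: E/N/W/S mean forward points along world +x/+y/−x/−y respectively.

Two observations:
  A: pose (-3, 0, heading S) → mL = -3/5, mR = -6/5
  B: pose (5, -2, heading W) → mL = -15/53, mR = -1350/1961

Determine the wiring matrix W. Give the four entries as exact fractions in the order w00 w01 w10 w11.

0 -1/2 -1/2 -1/2

obs A: pose=(-3,0,S) → sL=6/5, sR=6/5, mL=-3/5, mR=-6/5
obs B: pose=(5,-2,W) → sL=30/37, sR=30/53, mL=-15/53, mR=-1350/1961
sensor matrix S = [[6/5, 6/5], [30/37, 30/53]]; det S = -576/1961
solve [mL_A; mL_B] = S·[w00; w01] and [mR_A; mR_B] = S·[w10; w11]:
  w00 = 0, w01 = -1/2, w10 = -1/2, w11 = -1/2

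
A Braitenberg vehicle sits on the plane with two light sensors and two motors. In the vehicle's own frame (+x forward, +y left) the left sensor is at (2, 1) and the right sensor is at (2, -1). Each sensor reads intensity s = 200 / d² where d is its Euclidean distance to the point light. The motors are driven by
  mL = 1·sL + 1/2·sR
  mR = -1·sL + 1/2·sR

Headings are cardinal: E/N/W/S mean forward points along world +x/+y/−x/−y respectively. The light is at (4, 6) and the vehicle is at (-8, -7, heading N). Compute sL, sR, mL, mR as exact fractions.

left sensor world pos  = (-9, -5); dL² = 290
right sensor world pos = (-7, -5); dR² = 242
sL = 200/290 = 20/29
sR = 200/242 = 100/121
mL = 1·sL + 1/2·sR = 3870/3509
mR = -1·sL + 1/2·sR = -970/3509

20/29 100/121 3870/3509 -970/3509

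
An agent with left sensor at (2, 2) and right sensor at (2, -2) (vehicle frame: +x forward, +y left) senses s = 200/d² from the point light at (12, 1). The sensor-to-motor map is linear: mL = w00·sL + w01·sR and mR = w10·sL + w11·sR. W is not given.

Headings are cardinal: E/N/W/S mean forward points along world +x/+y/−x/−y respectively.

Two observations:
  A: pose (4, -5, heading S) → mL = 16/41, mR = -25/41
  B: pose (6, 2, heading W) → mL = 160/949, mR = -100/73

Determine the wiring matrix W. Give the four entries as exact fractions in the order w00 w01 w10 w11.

1/2 -1/2 0 -1/2

obs A: pose=(4,-5,S) → sL=2, sR=50/41, mL=16/41, mR=-25/41
obs B: pose=(6,2,W) → sL=40/13, sR=200/73, mL=160/949, mR=-100/73
sensor matrix S = [[2, 50/41], [40/13, 200/73]]; det S = 67200/38909
solve [mL_A; mL_B] = S·[w00; w01] and [mR_A; mR_B] = S·[w10; w11]:
  w00 = 1/2, w01 = -1/2, w10 = 0, w11 = -1/2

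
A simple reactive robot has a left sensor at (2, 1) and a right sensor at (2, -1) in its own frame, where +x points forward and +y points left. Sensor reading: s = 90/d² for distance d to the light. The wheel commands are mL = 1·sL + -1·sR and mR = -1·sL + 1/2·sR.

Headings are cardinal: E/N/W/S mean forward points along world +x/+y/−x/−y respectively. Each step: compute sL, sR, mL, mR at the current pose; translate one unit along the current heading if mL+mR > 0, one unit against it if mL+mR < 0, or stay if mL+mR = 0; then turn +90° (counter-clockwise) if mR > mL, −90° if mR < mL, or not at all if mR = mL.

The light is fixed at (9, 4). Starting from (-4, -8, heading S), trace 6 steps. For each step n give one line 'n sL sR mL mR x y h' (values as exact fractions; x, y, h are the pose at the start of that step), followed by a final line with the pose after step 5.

0 9/34 45/196 117/3332 -999/6664 -4 -8 S
1 10/41 18/65 -88/2665 -281/2665 -4 -7 W
2 9/25 45/101 -216/2525 -693/5050 -3 -7 N
3 90/221 90/269 4320/59449 -14265/59449 -3 -8 E
4 9/34 45/196 117/3332 -999/6664 -4 -8 S
5 10/41 18/65 -88/2665 -281/2665 -4 -7 W
final -3 -7 N

n=0: pose=(-4,-8,S); sL=9/34, sR=45/196; mL=117/3332, mR=-999/6664; mL+mR=-45/392 → advance -1; mR−mL=-1233/6664 → turn -1·90°
n=1: pose=(-4,-7,W); sL=10/41, sR=18/65; mL=-88/2665, mR=-281/2665; mL+mR=-9/65 → advance -1; mR−mL=-193/2665 → turn -1·90°
n=2: pose=(-3,-7,N); sL=9/25, sR=45/101; mL=-216/2525, mR=-693/5050; mL+mR=-45/202 → advance -1; mR−mL=-261/5050 → turn -1·90°
n=3: pose=(-3,-8,E); sL=90/221, sR=90/269; mL=4320/59449, mR=-14265/59449; mL+mR=-45/269 → advance -1; mR−mL=-18585/59449 → turn -1·90°
n=4: pose=(-4,-8,S); sL=9/34, sR=45/196; mL=117/3332, mR=-999/6664; mL+mR=-45/392 → advance -1; mR−mL=-1233/6664 → turn -1·90°
n=5: pose=(-4,-7,W); sL=10/41, sR=18/65; mL=-88/2665, mR=-281/2665; mL+mR=-9/65 → advance -1; mR−mL=-193/2665 → turn -1·90°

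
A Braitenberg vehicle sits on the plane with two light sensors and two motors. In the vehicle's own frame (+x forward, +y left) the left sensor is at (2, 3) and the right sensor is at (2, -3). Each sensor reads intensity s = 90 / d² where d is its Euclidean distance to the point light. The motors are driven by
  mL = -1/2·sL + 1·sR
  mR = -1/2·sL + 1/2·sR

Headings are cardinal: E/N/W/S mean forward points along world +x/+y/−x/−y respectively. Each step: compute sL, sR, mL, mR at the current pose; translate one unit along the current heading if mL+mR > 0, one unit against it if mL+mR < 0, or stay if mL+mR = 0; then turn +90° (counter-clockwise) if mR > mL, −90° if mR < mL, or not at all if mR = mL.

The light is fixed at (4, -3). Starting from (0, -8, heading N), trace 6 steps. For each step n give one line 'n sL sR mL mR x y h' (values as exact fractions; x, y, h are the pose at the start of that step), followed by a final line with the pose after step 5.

0 45/29 9 477/58 108/29 0 -8 N
1 18 90/53 -387/53 -432/53 0 -7 E
2 9/4 9/10 -9/40 -27/40 -1 -7 S
3 18/17 90/49 1089/833 324/833 -1 -6 W
4 45/41 9 693/82 162/41 -2 -6 N
5 90/17 90/41 -315/697 -1080/697 -2 -5 E
final -3 -5 S

n=0: pose=(0,-8,N); sL=45/29, sR=9; mL=477/58, mR=108/29; mL+mR=693/58 → advance +1; mR−mL=-9/2 → turn -1·90°
n=1: pose=(0,-7,E); sL=18, sR=90/53; mL=-387/53, mR=-432/53; mL+mR=-819/53 → advance -1; mR−mL=-45/53 → turn -1·90°
n=2: pose=(-1,-7,S); sL=9/4, sR=9/10; mL=-9/40, mR=-27/40; mL+mR=-9/10 → advance -1; mR−mL=-9/20 → turn -1·90°
n=3: pose=(-1,-6,W); sL=18/17, sR=90/49; mL=1089/833, mR=324/833; mL+mR=1413/833 → advance +1; mR−mL=-45/49 → turn -1·90°
n=4: pose=(-2,-6,N); sL=45/41, sR=9; mL=693/82, mR=162/41; mL+mR=1017/82 → advance +1; mR−mL=-9/2 → turn -1·90°
n=5: pose=(-2,-5,E); sL=90/17, sR=90/41; mL=-315/697, mR=-1080/697; mL+mR=-1395/697 → advance -1; mR−mL=-45/41 → turn -1·90°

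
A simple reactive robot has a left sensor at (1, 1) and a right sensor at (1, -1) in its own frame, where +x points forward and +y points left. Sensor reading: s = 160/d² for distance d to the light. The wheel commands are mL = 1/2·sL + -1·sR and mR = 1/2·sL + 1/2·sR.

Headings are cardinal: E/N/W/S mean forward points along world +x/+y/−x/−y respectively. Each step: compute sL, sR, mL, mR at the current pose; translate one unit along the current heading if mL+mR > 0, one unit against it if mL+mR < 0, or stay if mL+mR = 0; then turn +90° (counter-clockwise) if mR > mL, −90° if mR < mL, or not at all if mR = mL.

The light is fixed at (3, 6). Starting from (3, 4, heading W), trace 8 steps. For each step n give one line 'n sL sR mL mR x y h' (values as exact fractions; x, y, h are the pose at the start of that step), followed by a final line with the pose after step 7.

n=0: pose=(3,4,W); sL=16, sR=80; mL=-72, mR=48; mL+mR=-24 → advance -1; mR−mL=120 → turn +1·90°
n=1: pose=(4,4,S); sL=160/13, sR=160/9; mL=-1360/117, mR=1760/117; mL+mR=400/117 → advance +1; mR−mL=80/3 → turn +1·90°
n=2: pose=(4,3,E); sL=20, sR=8; mL=2, mR=14; mL+mR=16 → advance +1; mR−mL=12 → turn +1·90°
n=3: pose=(5,3,N); sL=32, sR=160/13; mL=48/13, mR=288/13; mL+mR=336/13 → advance +1; mR−mL=240/13 → turn +1·90°
n=4: pose=(5,4,W); sL=16, sR=80; mL=-72, mR=48; mL+mR=-24 → advance -1; mR−mL=120 → turn +1·90°
n=5: pose=(6,4,S); sL=32/5, sR=160/13; mL=-592/65, mR=608/65; mL+mR=16/65 → advance +1; mR−mL=240/13 → turn +1·90°
n=6: pose=(6,3,E); sL=8, sR=5; mL=-1, mR=13/2; mL+mR=11/2 → advance +1; mR−mL=15/2 → turn +1·90°
n=7: pose=(7,3,N); sL=160/13, sR=160/29; mL=240/377, mR=3360/377; mL+mR=3600/377 → advance +1; mR−mL=240/29 → turn +1·90°

0 16 80 -72 48 3 4 W
1 160/13 160/9 -1360/117 1760/117 4 4 S
2 20 8 2 14 4 3 E
3 32 160/13 48/13 288/13 5 3 N
4 16 80 -72 48 5 4 W
5 32/5 160/13 -592/65 608/65 6 4 S
6 8 5 -1 13/2 6 3 E
7 160/13 160/29 240/377 3360/377 7 3 N
final 7 4 W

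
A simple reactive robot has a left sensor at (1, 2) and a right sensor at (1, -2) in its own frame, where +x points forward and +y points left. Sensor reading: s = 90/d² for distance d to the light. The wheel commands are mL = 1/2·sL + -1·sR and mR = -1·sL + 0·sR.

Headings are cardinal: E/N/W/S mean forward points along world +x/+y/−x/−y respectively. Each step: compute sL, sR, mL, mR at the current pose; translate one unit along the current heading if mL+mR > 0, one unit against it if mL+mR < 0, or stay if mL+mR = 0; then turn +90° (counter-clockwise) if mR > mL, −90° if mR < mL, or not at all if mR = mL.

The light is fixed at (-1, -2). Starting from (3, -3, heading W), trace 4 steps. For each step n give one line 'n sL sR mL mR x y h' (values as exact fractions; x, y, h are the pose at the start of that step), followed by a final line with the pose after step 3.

0 5 9 -13/2 -5 3 -3 W
1 90/53 90/13 -4185/689 -90/53 4 -3 S
2 9/4 9/4 -9/8 -9/4 4 -2 E
3 90/37 18 -621/37 -90/37 3 -2 S
final 3 -1 E

n=0: pose=(3,-3,W); sL=5, sR=9; mL=-13/2, mR=-5; mL+mR=-23/2 → advance -1; mR−mL=3/2 → turn +1·90°
n=1: pose=(4,-3,S); sL=90/53, sR=90/13; mL=-4185/689, mR=-90/53; mL+mR=-5355/689 → advance -1; mR−mL=3015/689 → turn +1·90°
n=2: pose=(4,-2,E); sL=9/4, sR=9/4; mL=-9/8, mR=-9/4; mL+mR=-27/8 → advance -1; mR−mL=-9/8 → turn -1·90°
n=3: pose=(3,-2,S); sL=90/37, sR=18; mL=-621/37, mR=-90/37; mL+mR=-711/37 → advance -1; mR−mL=531/37 → turn +1·90°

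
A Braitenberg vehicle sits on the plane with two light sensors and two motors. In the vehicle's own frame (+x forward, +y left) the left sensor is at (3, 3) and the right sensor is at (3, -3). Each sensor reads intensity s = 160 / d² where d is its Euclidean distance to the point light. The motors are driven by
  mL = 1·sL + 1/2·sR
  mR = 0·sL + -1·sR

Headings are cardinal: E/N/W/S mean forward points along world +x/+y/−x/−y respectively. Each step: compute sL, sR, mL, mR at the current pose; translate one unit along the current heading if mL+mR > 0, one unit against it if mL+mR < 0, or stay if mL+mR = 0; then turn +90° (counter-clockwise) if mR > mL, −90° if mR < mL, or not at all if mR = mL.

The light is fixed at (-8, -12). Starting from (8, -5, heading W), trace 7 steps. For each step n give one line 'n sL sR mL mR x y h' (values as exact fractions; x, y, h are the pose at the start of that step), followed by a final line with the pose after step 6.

n=0: pose=(8,-5,W); sL=32/37, sR=160/269; mL=11568/9953, mR=-160/269; mL+mR=5648/9953 → advance +1; mR−mL=-17488/9953 → turn -1·90°
n=1: pose=(7,-5,N); sL=40/61, sR=20/53; mL=2730/3233, mR=-20/53; mL+mR=1510/3233 → advance +1; mR−mL=-3950/3233 → turn -1·90°
n=2: pose=(7,-4,E); sL=32/89, sR=160/349; mL=18288/31061, mR=-160/349; mL+mR=4048/31061 → advance +1; mR−mL=-32528/31061 → turn -1·90°
n=3: pose=(8,-4,S); sL=80/193, sR=80/97; mL=15480/18721, mR=-80/97; mL+mR=40/18721 → advance +1; mR−mL=-30920/18721 → turn -1·90°
n=4: pose=(8,-5,W); sL=32/37, sR=160/269; mL=11568/9953, mR=-160/269; mL+mR=5648/9953 → advance +1; mR−mL=-17488/9953 → turn -1·90°
n=5: pose=(7,-5,N); sL=40/61, sR=20/53; mL=2730/3233, mR=-20/53; mL+mR=1510/3233 → advance +1; mR−mL=-3950/3233 → turn -1·90°
n=6: pose=(7,-4,E); sL=32/89, sR=160/349; mL=18288/31061, mR=-160/349; mL+mR=4048/31061 → advance +1; mR−mL=-32528/31061 → turn -1·90°

0 32/37 160/269 11568/9953 -160/269 8 -5 W
1 40/61 20/53 2730/3233 -20/53 7 -5 N
2 32/89 160/349 18288/31061 -160/349 7 -4 E
3 80/193 80/97 15480/18721 -80/97 8 -4 S
4 32/37 160/269 11568/9953 -160/269 8 -5 W
5 40/61 20/53 2730/3233 -20/53 7 -5 N
6 32/89 160/349 18288/31061 -160/349 7 -4 E
final 8 -4 S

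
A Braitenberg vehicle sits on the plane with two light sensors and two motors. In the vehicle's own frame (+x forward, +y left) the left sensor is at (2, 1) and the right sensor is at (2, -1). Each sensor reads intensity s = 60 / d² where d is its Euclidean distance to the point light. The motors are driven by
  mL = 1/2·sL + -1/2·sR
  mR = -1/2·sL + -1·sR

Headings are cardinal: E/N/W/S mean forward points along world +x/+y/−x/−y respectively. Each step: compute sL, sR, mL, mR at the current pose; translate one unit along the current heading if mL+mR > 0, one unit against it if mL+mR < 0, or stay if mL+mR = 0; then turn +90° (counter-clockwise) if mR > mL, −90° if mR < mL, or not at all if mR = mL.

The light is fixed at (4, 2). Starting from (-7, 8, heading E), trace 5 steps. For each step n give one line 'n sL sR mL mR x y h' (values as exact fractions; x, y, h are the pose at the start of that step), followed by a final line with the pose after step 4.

0 6/13 30/53 -36/689 -549/689 -7 8 E
1 60/137 12/37 288/5069 -2754/5069 -8 8 S
2 15/58 3/13 21/1508 -543/1508 -8 9 W
3 4/15 60/181 -88/2715 -1262/2715 -7 9 N
4 6/13 30/53 -36/689 -549/689 -7 8 E
final -8 8 S

n=0: pose=(-7,8,E); sL=6/13, sR=30/53; mL=-36/689, mR=-549/689; mL+mR=-45/53 → advance -1; mR−mL=-513/689 → turn -1·90°
n=1: pose=(-8,8,S); sL=60/137, sR=12/37; mL=288/5069, mR=-2754/5069; mL+mR=-18/37 → advance -1; mR−mL=-3042/5069 → turn -1·90°
n=2: pose=(-8,9,W); sL=15/58, sR=3/13; mL=21/1508, mR=-543/1508; mL+mR=-9/26 → advance -1; mR−mL=-141/377 → turn -1·90°
n=3: pose=(-7,9,N); sL=4/15, sR=60/181; mL=-88/2715, mR=-1262/2715; mL+mR=-90/181 → advance -1; mR−mL=-1174/2715 → turn -1·90°
n=4: pose=(-7,8,E); sL=6/13, sR=30/53; mL=-36/689, mR=-549/689; mL+mR=-45/53 → advance -1; mR−mL=-513/689 → turn -1·90°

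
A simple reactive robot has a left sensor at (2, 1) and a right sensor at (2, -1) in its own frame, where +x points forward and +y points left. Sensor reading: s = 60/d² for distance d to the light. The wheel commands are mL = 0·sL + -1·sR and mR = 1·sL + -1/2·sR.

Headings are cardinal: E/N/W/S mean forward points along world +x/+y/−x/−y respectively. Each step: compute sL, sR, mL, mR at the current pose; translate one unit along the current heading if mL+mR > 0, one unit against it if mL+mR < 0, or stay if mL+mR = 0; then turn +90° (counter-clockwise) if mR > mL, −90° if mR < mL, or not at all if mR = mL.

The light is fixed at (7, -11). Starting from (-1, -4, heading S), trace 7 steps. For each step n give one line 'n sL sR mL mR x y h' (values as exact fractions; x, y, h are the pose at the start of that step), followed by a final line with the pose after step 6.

0 30/37 30/53 -30/53 1035/1961 -1 -4 S
1 20/39 12/17 -12/17 106/663 -1 -3 E
2 3/10 15/41 -15/41 24/205 -2 -3 N
3 60/157 12/37 -12/37 1278/5809 -2 -4 W
4 30/37 30/53 -30/53 1035/1961 -1 -4 S
5 20/39 12/17 -12/17 106/663 -1 -3 E
6 3/10 15/41 -15/41 24/205 -2 -3 N
final -2 -4 W

n=0: pose=(-1,-4,S); sL=30/37, sR=30/53; mL=-30/53, mR=1035/1961; mL+mR=-75/1961 → advance -1; mR−mL=2145/1961 → turn +1·90°
n=1: pose=(-1,-3,E); sL=20/39, sR=12/17; mL=-12/17, mR=106/663; mL+mR=-362/663 → advance -1; mR−mL=574/663 → turn +1·90°
n=2: pose=(-2,-3,N); sL=3/10, sR=15/41; mL=-15/41, mR=24/205; mL+mR=-51/205 → advance -1; mR−mL=99/205 → turn +1·90°
n=3: pose=(-2,-4,W); sL=60/157, sR=12/37; mL=-12/37, mR=1278/5809; mL+mR=-606/5809 → advance -1; mR−mL=3162/5809 → turn +1·90°
n=4: pose=(-1,-4,S); sL=30/37, sR=30/53; mL=-30/53, mR=1035/1961; mL+mR=-75/1961 → advance -1; mR−mL=2145/1961 → turn +1·90°
n=5: pose=(-1,-3,E); sL=20/39, sR=12/17; mL=-12/17, mR=106/663; mL+mR=-362/663 → advance -1; mR−mL=574/663 → turn +1·90°
n=6: pose=(-2,-3,N); sL=3/10, sR=15/41; mL=-15/41, mR=24/205; mL+mR=-51/205 → advance -1; mR−mL=99/205 → turn +1·90°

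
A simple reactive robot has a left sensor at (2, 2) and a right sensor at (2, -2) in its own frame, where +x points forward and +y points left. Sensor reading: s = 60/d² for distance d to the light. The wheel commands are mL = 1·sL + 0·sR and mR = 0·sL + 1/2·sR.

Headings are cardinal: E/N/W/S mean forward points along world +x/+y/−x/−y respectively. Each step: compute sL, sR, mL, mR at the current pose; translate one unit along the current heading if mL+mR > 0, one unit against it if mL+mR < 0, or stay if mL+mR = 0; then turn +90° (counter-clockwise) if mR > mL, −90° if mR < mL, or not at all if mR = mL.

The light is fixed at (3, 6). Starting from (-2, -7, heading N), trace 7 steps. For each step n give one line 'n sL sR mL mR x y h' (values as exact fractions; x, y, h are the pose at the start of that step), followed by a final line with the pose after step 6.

0 6/17 6/13 6/17 3/13 -2 -7 N
1 60/109 12/41 60/109 6/41 -2 -6 E
2 3/10 15/58 3/10 15/116 -1 -6 S
3 20/87 60/157 20/87 30/157 -1 -7 W
4 6/17 6/13 6/17 3/13 -2 -7 N
5 60/109 12/41 60/109 6/41 -2 -6 E
6 3/10 15/58 3/10 15/116 -1 -6 S
final -1 -7 W

n=0: pose=(-2,-7,N); sL=6/17, sR=6/13; mL=6/17, mR=3/13; mL+mR=129/221 → advance +1; mR−mL=-27/221 → turn -1·90°
n=1: pose=(-2,-6,E); sL=60/109, sR=12/41; mL=60/109, mR=6/41; mL+mR=3114/4469 → advance +1; mR−mL=-1806/4469 → turn -1·90°
n=2: pose=(-1,-6,S); sL=3/10, sR=15/58; mL=3/10, mR=15/116; mL+mR=249/580 → advance +1; mR−mL=-99/580 → turn -1·90°
n=3: pose=(-1,-7,W); sL=20/87, sR=60/157; mL=20/87, mR=30/157; mL+mR=5750/13659 → advance +1; mR−mL=-530/13659 → turn -1·90°
n=4: pose=(-2,-7,N); sL=6/17, sR=6/13; mL=6/17, mR=3/13; mL+mR=129/221 → advance +1; mR−mL=-27/221 → turn -1·90°
n=5: pose=(-2,-6,E); sL=60/109, sR=12/41; mL=60/109, mR=6/41; mL+mR=3114/4469 → advance +1; mR−mL=-1806/4469 → turn -1·90°
n=6: pose=(-1,-6,S); sL=3/10, sR=15/58; mL=3/10, mR=15/116; mL+mR=249/580 → advance +1; mR−mL=-99/580 → turn -1·90°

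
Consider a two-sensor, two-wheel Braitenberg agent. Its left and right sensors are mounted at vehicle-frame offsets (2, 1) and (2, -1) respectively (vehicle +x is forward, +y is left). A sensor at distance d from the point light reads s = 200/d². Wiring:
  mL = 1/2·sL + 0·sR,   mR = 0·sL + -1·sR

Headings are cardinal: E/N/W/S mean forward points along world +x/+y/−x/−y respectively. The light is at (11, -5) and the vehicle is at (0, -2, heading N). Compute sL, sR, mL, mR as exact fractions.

200/169 8/5 100/169 -8/5

left sensor world pos  = (-1, 0); dL² = 169
right sensor world pos = (1, 0); dR² = 125
sL = 200/169 = 200/169
sR = 200/125 = 8/5
mL = 1/2·sL + 0·sR = 100/169
mR = 0·sL + -1·sR = -8/5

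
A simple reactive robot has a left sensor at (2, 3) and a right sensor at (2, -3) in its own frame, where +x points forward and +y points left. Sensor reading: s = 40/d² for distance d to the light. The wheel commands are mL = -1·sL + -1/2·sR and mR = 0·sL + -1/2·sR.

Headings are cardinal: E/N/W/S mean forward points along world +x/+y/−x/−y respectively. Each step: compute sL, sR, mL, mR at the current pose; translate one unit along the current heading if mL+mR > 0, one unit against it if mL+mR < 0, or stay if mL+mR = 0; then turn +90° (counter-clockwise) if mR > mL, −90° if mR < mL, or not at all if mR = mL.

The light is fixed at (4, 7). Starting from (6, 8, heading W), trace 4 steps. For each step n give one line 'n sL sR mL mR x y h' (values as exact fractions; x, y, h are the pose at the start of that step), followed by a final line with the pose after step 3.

n=0: pose=(6,8,W); sL=10, sR=5/2; mL=-45/4, mR=-5/4; mL+mR=-25/2 → advance -1; mR−mL=10 → turn +1·90°
n=1: pose=(7,8,S); sL=40/37, sR=40; mL=-780/37, mR=-20; mL+mR=-1520/37 → advance -1; mR−mL=40/37 → turn +1·90°
n=2: pose=(7,9,E); sL=4/5, sR=20/13; mL=-102/65, mR=-10/13; mL+mR=-152/65 → advance -1; mR−mL=4/5 → turn +1·90°
n=3: pose=(6,9,N); sL=40/17, sR=40/41; mL=-1980/697, mR=-20/41; mL+mR=-2320/697 → advance -1; mR−mL=40/17 → turn +1·90°

0 10 5/2 -45/4 -5/4 6 8 W
1 40/37 40 -780/37 -20 7 8 S
2 4/5 20/13 -102/65 -10/13 7 9 E
3 40/17 40/41 -1980/697 -20/41 6 9 N
final 6 8 W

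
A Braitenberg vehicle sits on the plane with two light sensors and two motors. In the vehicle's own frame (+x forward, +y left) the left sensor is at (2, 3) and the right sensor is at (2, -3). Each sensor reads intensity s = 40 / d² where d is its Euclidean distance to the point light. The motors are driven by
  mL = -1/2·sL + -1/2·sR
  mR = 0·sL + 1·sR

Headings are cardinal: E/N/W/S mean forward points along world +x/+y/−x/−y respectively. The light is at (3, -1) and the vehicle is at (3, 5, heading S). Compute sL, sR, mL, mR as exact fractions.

left sensor world pos  = (6, 3); dL² = 25
right sensor world pos = (0, 3); dR² = 25
sL = 40/25 = 8/5
sR = 40/25 = 8/5
mL = -1/2·sL + -1/2·sR = -8/5
mR = 0·sL + 1·sR = 8/5

8/5 8/5 -8/5 8/5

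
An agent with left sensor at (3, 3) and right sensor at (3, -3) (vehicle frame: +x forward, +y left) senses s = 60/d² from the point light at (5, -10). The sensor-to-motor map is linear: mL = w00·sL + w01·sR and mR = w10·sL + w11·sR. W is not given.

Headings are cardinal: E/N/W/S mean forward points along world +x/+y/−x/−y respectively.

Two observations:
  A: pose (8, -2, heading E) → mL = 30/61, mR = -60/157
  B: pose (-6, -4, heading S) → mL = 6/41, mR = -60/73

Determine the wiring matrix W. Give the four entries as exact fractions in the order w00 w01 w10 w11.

obs A: pose=(8,-2,E) → sL=60/157, sR=60/61, mL=30/61, mR=-60/157
obs B: pose=(-6,-4,S) → sL=60/73, sR=12/41, mL=6/41, mR=-60/73
sensor matrix S = [[60/157, 60/61], [60/73, 12/41]]; det S = -19967040/28663961
solve [mL_A; mL_B] = S·[w00; w01] and [mR_A; mR_B] = S·[w10; w11]:
  w00 = 0, w01 = 1/2, w10 = -1, w11 = 0

0 1/2 -1 0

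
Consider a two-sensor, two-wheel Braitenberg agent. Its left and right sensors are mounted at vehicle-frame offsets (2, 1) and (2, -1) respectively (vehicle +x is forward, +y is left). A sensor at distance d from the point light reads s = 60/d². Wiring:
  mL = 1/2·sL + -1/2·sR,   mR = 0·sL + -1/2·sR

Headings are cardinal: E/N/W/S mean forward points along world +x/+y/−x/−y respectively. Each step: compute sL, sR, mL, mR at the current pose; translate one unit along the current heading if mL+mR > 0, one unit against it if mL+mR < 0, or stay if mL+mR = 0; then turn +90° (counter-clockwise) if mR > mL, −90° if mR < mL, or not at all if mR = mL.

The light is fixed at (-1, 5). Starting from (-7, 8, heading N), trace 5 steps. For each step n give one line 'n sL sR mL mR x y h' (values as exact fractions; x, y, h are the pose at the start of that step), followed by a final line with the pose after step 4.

n=0: pose=(-7,8,N); sL=30/37, sR=6/5; mL=-36/185, mR=-3/5; mL+mR=-147/185 → advance -1; mR−mL=-15/37 → turn -1·90°
n=1: pose=(-7,7,E); sL=12/5, sR=60/17; mL=-48/85, mR=-30/17; mL+mR=-198/85 → advance -1; mR−mL=-6/5 → turn -1·90°
n=2: pose=(-8,7,S); sL=5/3, sR=15/16; mL=35/96, mR=-15/32; mL+mR=-5/48 → advance -1; mR−mL=-5/6 → turn -1·90°
n=3: pose=(-8,8,W); sL=12/17, sR=60/97; mL=72/1649, mR=-30/97; mL+mR=-438/1649 → advance -1; mR−mL=-6/17 → turn -1·90°
n=4: pose=(-7,8,N); sL=30/37, sR=6/5; mL=-36/185, mR=-3/5; mL+mR=-147/185 → advance -1; mR−mL=-15/37 → turn -1·90°

0 30/37 6/5 -36/185 -3/5 -7 8 N
1 12/5 60/17 -48/85 -30/17 -7 7 E
2 5/3 15/16 35/96 -15/32 -8 7 S
3 12/17 60/97 72/1649 -30/97 -8 8 W
4 30/37 6/5 -36/185 -3/5 -7 8 N
final -7 7 E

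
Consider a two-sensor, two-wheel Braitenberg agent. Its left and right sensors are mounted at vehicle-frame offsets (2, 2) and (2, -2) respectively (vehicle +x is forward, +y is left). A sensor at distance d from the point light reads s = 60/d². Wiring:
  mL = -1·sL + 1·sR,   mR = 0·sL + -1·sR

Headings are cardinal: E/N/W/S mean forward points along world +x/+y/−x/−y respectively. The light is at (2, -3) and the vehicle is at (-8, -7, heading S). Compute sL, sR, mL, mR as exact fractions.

3/5 1/3 -4/15 -1/3

left sensor world pos  = (-6, -9); dL² = 100
right sensor world pos = (-10, -9); dR² = 180
sL = 60/100 = 3/5
sR = 60/180 = 1/3
mL = -1·sL + 1·sR = -4/15
mR = 0·sL + -1·sR = -1/3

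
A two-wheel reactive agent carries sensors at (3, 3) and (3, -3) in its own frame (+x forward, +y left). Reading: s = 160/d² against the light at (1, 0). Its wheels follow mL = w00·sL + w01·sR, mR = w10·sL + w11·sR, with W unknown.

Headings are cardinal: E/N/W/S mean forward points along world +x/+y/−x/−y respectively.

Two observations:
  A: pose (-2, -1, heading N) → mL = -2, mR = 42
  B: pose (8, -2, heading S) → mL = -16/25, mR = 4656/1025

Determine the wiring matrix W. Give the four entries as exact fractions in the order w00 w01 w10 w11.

obs A: pose=(-2,-1,N) → sL=4, sR=40, mL=-2, mR=42
obs B: pose=(8,-2,S) → sL=32/25, sR=160/41, mL=-16/25, mR=4656/1025
sensor matrix S = [[4, 40], [32/25, 160/41]]; det S = -7296/205
solve [mL_A; mL_B] = S·[w00; w01] and [mR_A; mR_B] = S·[w10; w11]:
  w00 = -1/2, w01 = 0, w10 = 1/2, w11 = 1

-1/2 0 1/2 1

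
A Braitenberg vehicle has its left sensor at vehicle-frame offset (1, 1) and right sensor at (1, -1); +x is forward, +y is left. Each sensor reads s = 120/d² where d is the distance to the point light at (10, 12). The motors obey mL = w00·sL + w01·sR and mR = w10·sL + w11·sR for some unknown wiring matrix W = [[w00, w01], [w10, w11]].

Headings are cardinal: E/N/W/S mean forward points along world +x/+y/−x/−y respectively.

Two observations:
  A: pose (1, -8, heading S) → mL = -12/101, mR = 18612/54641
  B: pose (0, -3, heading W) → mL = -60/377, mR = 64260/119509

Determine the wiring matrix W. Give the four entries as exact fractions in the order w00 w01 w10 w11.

-1/2 0 1/2 1

obs A: pose=(1,-8,S) → sL=24/101, sR=120/541, mL=-12/101, mR=18612/54641
obs B: pose=(0,-3,W) → sL=120/377, sR=120/317, mL=-60/377, mR=64260/119509
sensor matrix S = [[24/101, 120/541], [120/377, 120/317]]; det S = 126351360/6530091269
solve [mL_A; mL_B] = S·[w00; w01] and [mR_A; mR_B] = S·[w10; w11]:
  w00 = -1/2, w01 = 0, w10 = 1/2, w11 = 1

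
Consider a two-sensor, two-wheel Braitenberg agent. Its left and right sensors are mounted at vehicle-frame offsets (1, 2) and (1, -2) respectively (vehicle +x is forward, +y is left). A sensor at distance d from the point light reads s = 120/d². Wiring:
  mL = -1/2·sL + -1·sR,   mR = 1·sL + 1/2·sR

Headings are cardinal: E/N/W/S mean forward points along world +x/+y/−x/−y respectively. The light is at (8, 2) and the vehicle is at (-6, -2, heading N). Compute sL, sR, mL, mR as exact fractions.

left sensor world pos  = (-8, -1); dL² = 265
right sensor world pos = (-4, -1); dR² = 153
sL = 120/265 = 24/53
sR = 120/153 = 40/51
mL = -1/2·sL + -1·sR = -2732/2703
mR = 1·sL + 1/2·sR = 2284/2703

24/53 40/51 -2732/2703 2284/2703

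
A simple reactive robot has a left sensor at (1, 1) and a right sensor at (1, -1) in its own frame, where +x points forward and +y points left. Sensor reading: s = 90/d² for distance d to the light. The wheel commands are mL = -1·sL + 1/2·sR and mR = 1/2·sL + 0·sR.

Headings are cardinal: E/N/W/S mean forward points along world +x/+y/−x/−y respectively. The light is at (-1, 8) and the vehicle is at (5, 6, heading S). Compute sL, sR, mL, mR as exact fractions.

left sensor world pos  = (6, 5); dL² = 58
right sensor world pos = (4, 5); dR² = 34
sL = 90/58 = 45/29
sR = 90/34 = 45/17
mL = -1·sL + 1/2·sR = -225/986
mR = 1/2·sL + 0·sR = 45/58

45/29 45/17 -225/986 45/58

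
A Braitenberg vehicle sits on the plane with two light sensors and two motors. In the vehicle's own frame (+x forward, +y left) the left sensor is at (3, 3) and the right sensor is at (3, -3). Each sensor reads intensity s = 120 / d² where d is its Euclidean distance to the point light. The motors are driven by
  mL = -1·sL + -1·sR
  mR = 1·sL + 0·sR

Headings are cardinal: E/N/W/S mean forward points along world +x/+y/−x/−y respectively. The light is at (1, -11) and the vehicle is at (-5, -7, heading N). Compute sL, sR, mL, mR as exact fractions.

left sensor world pos  = (-8, -4); dL² = 130
right sensor world pos = (-2, -4); dR² = 58
sL = 120/130 = 12/13
sR = 120/58 = 60/29
mL = -1·sL + -1·sR = -1128/377
mR = 1·sL + 0·sR = 12/13

12/13 60/29 -1128/377 12/13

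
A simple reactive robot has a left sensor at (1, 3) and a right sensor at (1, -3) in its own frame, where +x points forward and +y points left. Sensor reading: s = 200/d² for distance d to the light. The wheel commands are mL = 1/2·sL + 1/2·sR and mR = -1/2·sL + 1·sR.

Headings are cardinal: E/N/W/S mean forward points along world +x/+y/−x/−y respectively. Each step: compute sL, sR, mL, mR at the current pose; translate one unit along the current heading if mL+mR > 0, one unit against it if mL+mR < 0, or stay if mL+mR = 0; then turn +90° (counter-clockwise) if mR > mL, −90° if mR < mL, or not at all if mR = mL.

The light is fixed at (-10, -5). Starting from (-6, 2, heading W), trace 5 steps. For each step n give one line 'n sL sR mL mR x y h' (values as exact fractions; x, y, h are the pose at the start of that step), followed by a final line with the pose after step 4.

n=0: pose=(-6,2,W); sL=8, sR=200/109; mL=536/109, mR=-236/109; mL+mR=300/109 → advance +1; mR−mL=-772/109 → turn -1·90°
n=1: pose=(-7,2,N); sL=25/8, sR=2; mL=41/16, mR=7/16; mL+mR=3 → advance +1; mR−mL=-17/8 → turn -1·90°
n=2: pose=(-7,3,E); sL=200/137, sR=200/41; mL=17800/5617, mR=23300/5617; mL+mR=300/41 → advance +1; mR−mL=5500/5617 → turn +1·90°
n=3: pose=(-6,3,N); sL=100/41, sR=20/13; mL=1060/533, mR=170/533; mL+mR=30/13 → advance +1; mR−mL=-890/533 → turn -1·90°
n=4: pose=(-6,4,E); sL=200/169, sR=200/61; mL=23000/10309, mR=27700/10309; mL+mR=300/61 → advance +1; mR−mL=4700/10309 → turn +1·90°

0 8 200/109 536/109 -236/109 -6 2 W
1 25/8 2 41/16 7/16 -7 2 N
2 200/137 200/41 17800/5617 23300/5617 -7 3 E
3 100/41 20/13 1060/533 170/533 -6 3 N
4 200/169 200/61 23000/10309 27700/10309 -6 4 E
final -5 4 N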